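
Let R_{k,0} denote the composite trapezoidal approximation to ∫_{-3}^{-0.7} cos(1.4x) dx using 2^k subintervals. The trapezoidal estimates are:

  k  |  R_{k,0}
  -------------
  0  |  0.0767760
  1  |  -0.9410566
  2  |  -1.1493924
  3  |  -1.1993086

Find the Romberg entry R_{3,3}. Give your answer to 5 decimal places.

Richardson extrapolation on the trapezoidal column (denominator 4−1=3):
R_{1,1} = -0.9410566 + (-0.9410566 − 0.0767760)/3 = -1.2803341
R_{2,1} = -1.1493924 + (-1.1493924 − (-0.9410566))/3 = -1.2188377
R_{3,1} = (4·(-1.1993086) − (-1.1493924)) / 3 = -1.2159473
R_{2,2} = (16·(-1.2188377) − (-1.2803341)) / 15 = -1.2147379
R_{3,2} = -1.2159473 + (-1.2159473 − (-1.2188377))/15 = -1.2157546
R_{3,3} = (64·(-1.2157546) − (-1.2147379)) / 63 = -1.2157707

-1.21577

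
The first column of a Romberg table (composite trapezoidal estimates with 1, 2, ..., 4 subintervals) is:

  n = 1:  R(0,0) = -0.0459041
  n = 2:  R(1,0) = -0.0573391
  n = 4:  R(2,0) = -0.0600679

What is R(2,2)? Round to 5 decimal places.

R(1,1) = -0.0573391 + (-0.0573391 − (-0.0459041))/3 = -0.0611508
R(2,1) = (4·(-0.0600679) − (-0.0573391)) / 3 = -0.0609775
R(2,2) = -0.0609775 + (-0.0609775 − (-0.0611508))/15 = -0.0609659

-0.06097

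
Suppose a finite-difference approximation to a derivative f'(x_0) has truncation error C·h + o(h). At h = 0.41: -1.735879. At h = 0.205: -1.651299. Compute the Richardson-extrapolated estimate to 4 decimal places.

The leading error scales as h; refining by a factor of 2 reduces it by 2^1 = 2.
Extrapolated value = (2·A(h/2) − A(h)) / (2 − 1)
= (2·(-1.651299) − (-1.735879)) / 1
= -1.566719 / 1 = -1.566719

-1.5667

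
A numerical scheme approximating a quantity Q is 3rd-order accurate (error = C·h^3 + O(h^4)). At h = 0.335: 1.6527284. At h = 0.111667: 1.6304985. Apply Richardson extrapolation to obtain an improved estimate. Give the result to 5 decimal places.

Extrapolated value = (27·A(h/3) − A(h)) / (27 − 1)
= (27·1.6304985 − 1.6527284) / 26
= 42.3707311 / 26 = 1.6296435

1.62964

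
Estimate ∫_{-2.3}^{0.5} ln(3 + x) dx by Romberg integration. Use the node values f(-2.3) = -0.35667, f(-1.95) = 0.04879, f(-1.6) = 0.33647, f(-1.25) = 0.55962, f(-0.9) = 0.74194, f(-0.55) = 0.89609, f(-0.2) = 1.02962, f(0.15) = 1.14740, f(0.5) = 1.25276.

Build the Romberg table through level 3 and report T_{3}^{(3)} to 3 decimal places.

T_{0}^{(0)} (trapezoid, 1 panel, h=2.8000): 1.25453
T_{1}^{(0)} (trapezoid, 2 panels, h=1.4000): 1.66598
T_{2}^{(0)} (trapezoid, 4 panels, h=0.7000): 1.78925
T_{3}^{(0)} (trapezoid, 8 panels, h=0.3500): 1.82279
T_{1}^{(1)} = 1.66598 + (1.66598 − 1.25453)/3 = 1.80313
T_{2}^{(1)} = 1.78925 + (1.78925 − 1.66598)/3 = 1.83034
T_{3}^{(1)} = 1.82279 + (1.82279 − 1.78925)/3 = 1.83397
T_{2}^{(2)} = 1.83034 + (1.83034 − 1.80313)/15 = 1.83215
T_{3}^{(2)} = 1.83397 + (1.83397 − 1.83034)/15 = 1.83421
T_{3}^{(3)} = 1.83421 + (1.83421 − 1.83215)/63 = 1.83424

1.834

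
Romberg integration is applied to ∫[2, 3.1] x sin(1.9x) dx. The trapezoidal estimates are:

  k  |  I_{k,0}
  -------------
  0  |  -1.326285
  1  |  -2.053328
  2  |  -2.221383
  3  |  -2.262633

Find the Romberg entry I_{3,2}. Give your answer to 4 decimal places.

-2.2763

I_{2,1} = -2.221383 + (-2.221383 − (-2.053328))/3 = -2.277401
I_{3,1} = (4·(-2.262633) − (-2.221383)) / 3 = -2.276383
I_{3,2} = (16·(-2.276383) − (-2.277401)) / 15 = -2.276315
(Column j=1 coincides with Simpson's rule on the same nodes.)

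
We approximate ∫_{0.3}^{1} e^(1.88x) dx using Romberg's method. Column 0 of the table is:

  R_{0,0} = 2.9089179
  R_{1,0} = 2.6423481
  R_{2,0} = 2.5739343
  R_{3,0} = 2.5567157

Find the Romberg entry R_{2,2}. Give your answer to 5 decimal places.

R_{1,1} = (4·2.6423481 − 2.9089179) / 3 = 2.5534915
R_{2,1} = 2.5739343 + (2.5739343 − 2.6423481)/3 = 2.5511297
R_{2,2} = (16·2.5511297 − 2.5534915) / 15 = 2.5509722

2.55097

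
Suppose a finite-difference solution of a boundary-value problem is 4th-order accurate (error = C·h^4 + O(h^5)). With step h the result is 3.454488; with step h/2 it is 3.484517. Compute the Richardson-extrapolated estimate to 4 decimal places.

The leading error scales as h^4; refining by a factor of 2 reduces it by 2^4 = 16.
Extrapolated value = (16·A(h/2) − A(h)) / (16 − 1)
= (16·3.484517 − 3.454488) / 15
= 52.297784 / 15 = 3.486519

3.4865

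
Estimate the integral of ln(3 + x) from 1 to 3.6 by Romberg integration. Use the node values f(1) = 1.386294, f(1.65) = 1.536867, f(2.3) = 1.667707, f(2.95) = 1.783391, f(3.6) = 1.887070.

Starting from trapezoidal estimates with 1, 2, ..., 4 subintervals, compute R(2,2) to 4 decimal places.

4.3095

R(0,0) (trapezoid, 1 panel, h=2.6000): 4.255373
R(1,0) (trapezoid, 2 panels, h=1.3000): 4.295706
R(2,0) (trapezoid, 4 panels, h=0.6500): 4.306021
R(1,1) = 4.295706 + (4.295706 − 4.255373)/3 = 4.309150
R(2,1) = 4.306021 + (4.306021 − 4.295706)/3 = 4.309459
R(2,2) = 4.309459 + (4.309459 − 4.309150)/15 = 4.309480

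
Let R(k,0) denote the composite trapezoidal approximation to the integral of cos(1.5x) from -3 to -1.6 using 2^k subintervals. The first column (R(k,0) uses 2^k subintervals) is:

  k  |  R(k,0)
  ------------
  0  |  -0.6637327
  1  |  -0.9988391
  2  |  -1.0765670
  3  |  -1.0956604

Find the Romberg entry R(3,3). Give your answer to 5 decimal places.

-1.10200

R(1,1) = -0.9988391 + (-0.9988391 − (-0.6637327))/3 = -1.1105412
R(2,1) = -1.0765670 + (-1.0765670 − (-0.9988391))/3 = -1.1024763
R(3,1) = -1.0956604 + (-1.0956604 − (-1.0765670))/3 = -1.1020249
R(2,2) = -1.1024763 + (-1.1024763 − (-1.1105412))/15 = -1.1019386
R(3,2) = -1.1020249 + (-1.1020249 − (-1.1024763))/15 = -1.1019948
R(3,3) = -1.1019948 + (-1.1019948 − (-1.1019386))/63 = -1.1019957
(Column j=1 coincides with Simpson's rule on the same nodes.)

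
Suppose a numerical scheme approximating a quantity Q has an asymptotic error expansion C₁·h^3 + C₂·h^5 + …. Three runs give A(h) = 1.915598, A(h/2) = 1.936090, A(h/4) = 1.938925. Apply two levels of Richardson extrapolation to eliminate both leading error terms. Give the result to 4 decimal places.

First eliminate the h^3 term (factor 2^3 = 8):
  B₁ = (8·1.936090 − 1.915598)/7 = 1.939017
  B₂ = (8·1.938925 − 1.936090)/7 = 1.939330
Then eliminate the h^5 term (factor 2^5 = 32):
  (32·1.939330 − 1.939017)/31 = 1.939340

1.9393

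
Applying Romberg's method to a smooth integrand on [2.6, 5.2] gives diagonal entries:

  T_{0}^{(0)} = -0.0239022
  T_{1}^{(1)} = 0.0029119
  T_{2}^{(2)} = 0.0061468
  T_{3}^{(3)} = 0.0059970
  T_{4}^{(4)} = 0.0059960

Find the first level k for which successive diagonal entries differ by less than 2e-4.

|T_{1}^{(1)} − T_{0}^{(0)}| = 0.0268141 ≥ 2e-4
|T_{2}^{(2)} − T_{1}^{(1)}| = 0.0032349 ≥ 2e-4
|T_{3}^{(3)} − T_{2}^{(2)}| = 0.0001498 < 2e-4

k = 3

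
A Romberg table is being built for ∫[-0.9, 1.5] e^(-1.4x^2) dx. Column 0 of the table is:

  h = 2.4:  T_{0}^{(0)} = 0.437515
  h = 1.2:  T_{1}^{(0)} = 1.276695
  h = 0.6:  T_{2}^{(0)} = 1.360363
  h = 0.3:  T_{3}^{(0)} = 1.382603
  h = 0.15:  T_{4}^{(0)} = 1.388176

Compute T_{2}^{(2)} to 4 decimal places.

T_{1}^{(1)} = 1.276695 + (1.276695 − 0.437515)/3 = 1.556422
T_{2}^{(1)} = 1.360363 + (1.360363 − 1.276695)/3 = 1.388252
T_{2}^{(2)} = 1.388252 + (1.388252 − 1.556422)/15 = 1.377041

1.3770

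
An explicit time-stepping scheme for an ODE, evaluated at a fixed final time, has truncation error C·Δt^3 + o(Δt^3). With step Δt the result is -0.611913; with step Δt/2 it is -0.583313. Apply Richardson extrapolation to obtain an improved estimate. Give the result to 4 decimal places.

-0.5792

Extrapolated value = (8·A(Δt/2) − A(Δt)) / (8 − 1)
= (8·(-0.583313) − (-0.611913)) / 7
= -4.054591 / 7 = -0.579227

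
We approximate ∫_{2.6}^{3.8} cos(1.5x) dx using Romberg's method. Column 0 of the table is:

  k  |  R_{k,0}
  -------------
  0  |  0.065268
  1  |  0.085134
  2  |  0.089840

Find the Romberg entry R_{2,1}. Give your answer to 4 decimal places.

Richardson extrapolation on the trapezoidal column (denominator 4−1=3):
R_{2,1} = (4·0.089840 − 0.085134) / 3 = 0.091409
(Column j=1 coincides with Simpson's rule on the same nodes.)

0.0914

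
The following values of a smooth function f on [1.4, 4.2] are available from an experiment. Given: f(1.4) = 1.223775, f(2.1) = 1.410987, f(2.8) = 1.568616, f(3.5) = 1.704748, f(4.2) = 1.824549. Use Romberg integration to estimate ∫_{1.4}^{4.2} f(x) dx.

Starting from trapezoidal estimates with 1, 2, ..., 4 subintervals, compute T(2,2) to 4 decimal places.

4.3514

T(0,0) (trapezoid, 1 panel, h=2.8000): 4.267654
T(1,0) (trapezoid, 2 panels, h=1.4000): 4.329889
T(2,0) (trapezoid, 4 panels, h=0.7000): 4.345959
T(1,1) = 4.329889 + (4.329889 − 4.267654)/3 = 4.350634
T(2,1) = 4.345959 + (4.345959 − 4.329889)/3 = 4.351316
T(2,2) = 4.351316 + (4.351316 − 4.350634)/15 = 4.351361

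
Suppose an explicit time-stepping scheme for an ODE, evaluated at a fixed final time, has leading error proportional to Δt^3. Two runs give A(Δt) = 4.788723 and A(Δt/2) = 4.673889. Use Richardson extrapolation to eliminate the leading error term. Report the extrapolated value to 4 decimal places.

4.6575

The leading error scales as Δt^3; refining by a factor of 2 reduces it by 2^3 = 8.
Extrapolated value = (8·A(Δt/2) − A(Δt)) / (8 − 1)
= (8·4.673889 − 4.788723) / 7
= 32.602389 / 7 = 4.657484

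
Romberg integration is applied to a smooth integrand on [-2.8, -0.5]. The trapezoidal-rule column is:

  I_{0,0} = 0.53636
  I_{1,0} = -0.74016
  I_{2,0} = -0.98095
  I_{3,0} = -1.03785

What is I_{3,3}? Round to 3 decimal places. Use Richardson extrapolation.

-1.057

I_{1,1} = -0.74016 + (-0.74016 − 0.53636)/3 = -1.16567
I_{2,1} = -0.98095 + (-0.98095 − (-0.74016))/3 = -1.06121
I_{3,1} = (4·(-1.03785) − (-0.98095)) / 3 = -1.05682
I_{2,2} = (16·(-1.06121) − (-1.16567)) / 15 = -1.05425
I_{3,2} = (16·(-1.05682) − (-1.06121)) / 15 = -1.05653
I_{3,3} = (64·(-1.05653) − (-1.05425)) / 63 = -1.05657
(Column j=1 coincides with Simpson's rule on the same nodes.)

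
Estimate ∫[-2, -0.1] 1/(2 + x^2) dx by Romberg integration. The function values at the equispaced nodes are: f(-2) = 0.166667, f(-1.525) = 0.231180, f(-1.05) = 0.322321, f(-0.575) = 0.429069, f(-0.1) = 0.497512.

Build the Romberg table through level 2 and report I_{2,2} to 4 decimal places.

0.6258

I_{0,0} (trapezoid, 1 panel, h=1.9000): 0.630970
I_{1,0} (trapezoid, 2 panels, h=0.9500): 0.621690
I_{2,0} (trapezoid, 4 panels, h=0.4750): 0.624463
I_{1,1} = 0.621690 + (0.621690 − 0.630970)/3 = 0.618597
I_{2,1} = 0.624463 + (0.624463 − 0.621690)/3 = 0.625387
I_{2,2} = 0.625387 + (0.625387 − 0.618597)/15 = 0.625840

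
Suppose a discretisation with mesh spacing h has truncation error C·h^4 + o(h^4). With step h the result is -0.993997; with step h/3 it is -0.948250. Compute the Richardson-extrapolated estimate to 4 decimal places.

-0.9477

The leading error scales as h^4; refining by a factor of 3 reduces it by 3^4 = 81.
Extrapolated value = (81·A(h/3) − A(h)) / (81 − 1)
= (81·(-0.948250) − (-0.993997)) / 80
= -75.814253 / 80 = -0.947678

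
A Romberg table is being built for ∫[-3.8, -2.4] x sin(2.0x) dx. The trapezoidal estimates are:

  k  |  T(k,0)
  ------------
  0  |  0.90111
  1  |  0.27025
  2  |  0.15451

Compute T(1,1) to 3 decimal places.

0.060

T(1,1) = 0.27025 + (0.27025 − 0.90111)/3 = 0.05996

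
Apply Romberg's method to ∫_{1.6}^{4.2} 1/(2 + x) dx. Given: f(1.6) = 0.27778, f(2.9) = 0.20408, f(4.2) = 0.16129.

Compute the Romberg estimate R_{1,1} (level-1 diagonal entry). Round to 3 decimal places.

0.544

R_{0,0} (trapezoid, 1 panel, h=2.6000): 0.57079
R_{1,0} (trapezoid, 2 panels, h=1.3000): 0.55070
R_{1,1} = 0.55070 + (0.55070 − 0.57079)/3 = 0.54400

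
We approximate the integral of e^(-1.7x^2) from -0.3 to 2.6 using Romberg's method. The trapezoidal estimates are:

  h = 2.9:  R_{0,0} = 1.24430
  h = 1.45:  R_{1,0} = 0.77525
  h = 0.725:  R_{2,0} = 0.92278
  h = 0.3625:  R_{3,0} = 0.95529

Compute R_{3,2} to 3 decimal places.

0.966

R_{2,1} = 0.92278 + (0.92278 − 0.77525)/3 = 0.97196
R_{3,1} = 0.95529 + (0.95529 − 0.92278)/3 = 0.96613
R_{3,2} = (16·0.96613 − 0.97196) / 15 = 0.96574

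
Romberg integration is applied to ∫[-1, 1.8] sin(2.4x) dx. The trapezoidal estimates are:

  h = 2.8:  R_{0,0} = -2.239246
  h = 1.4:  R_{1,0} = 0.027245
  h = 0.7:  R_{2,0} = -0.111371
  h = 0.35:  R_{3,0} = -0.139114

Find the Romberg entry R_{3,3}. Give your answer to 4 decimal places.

-0.1466

Richardson extrapolation on the trapezoidal column (denominator 4−1=3):
R_{1,1} = (4·0.027245 − (-2.239246)) / 3 = 0.782742
R_{2,1} = -0.111371 + (-0.111371 − 0.027245)/3 = -0.157576
R_{3,1} = (4·(-0.139114) − (-0.111371)) / 3 = -0.148362
R_{2,2} = (16·(-0.157576) − 0.782742) / 15 = -0.220264
R_{3,2} = (16·(-0.148362) − (-0.157576)) / 15 = -0.147748
R_{3,3} = -0.147748 + (-0.147748 − (-0.220264))/63 = -0.146597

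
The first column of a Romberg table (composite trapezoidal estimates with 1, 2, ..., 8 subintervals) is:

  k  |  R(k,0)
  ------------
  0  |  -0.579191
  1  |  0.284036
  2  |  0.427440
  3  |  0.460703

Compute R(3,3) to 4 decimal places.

Richardson extrapolation on the trapezoidal column (denominator 4−1=3):
R(1,1) = (4·0.284036 − (-0.579191)) / 3 = 0.571778
R(2,1) = 0.427440 + (0.427440 − 0.284036)/3 = 0.475241
R(3,1) = 0.460703 + (0.460703 − 0.427440)/3 = 0.471791
R(2,2) = 0.475241 + (0.475241 − 0.571778)/15 = 0.468805
R(3,2) = (16·0.471791 − 0.475241) / 15 = 0.471561
R(3,3) = 0.471561 + (0.471561 − 0.468805)/63 = 0.471605

0.4716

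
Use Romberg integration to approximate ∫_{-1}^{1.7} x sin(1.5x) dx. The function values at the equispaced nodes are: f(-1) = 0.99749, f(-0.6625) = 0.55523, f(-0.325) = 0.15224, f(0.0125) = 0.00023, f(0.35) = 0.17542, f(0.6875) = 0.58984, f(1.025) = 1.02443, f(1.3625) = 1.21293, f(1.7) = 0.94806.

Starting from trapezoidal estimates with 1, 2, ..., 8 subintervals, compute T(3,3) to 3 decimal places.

T(0,0) (trapezoid, 1 panel, h=2.7000): 2.62649
T(1,0) (trapezoid, 2 panels, h=1.3500): 1.55006
T(2,0) (trapezoid, 4 panels, h=0.6750): 1.56928
T(3,0) (trapezoid, 8 panels, h=0.3375): 1.58054
T(1,1) = 1.55006 + (1.55006 − 2.62649)/3 = 1.19125
T(2,1) = 1.56928 + (1.56928 − 1.55006)/3 = 1.57569
T(3,1) = 1.58054 + (1.58054 − 1.56928)/3 = 1.58429
T(2,2) = 1.57569 + (1.57569 − 1.19125)/15 = 1.60132
T(3,2) = 1.58429 + (1.58429 − 1.57569)/15 = 1.58486
T(3,3) = 1.58486 + (1.58486 − 1.60132)/63 = 1.58460

1.585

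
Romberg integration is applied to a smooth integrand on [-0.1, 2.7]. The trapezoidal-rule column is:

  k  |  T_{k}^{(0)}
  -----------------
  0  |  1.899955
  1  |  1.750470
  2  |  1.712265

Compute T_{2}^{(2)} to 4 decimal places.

T_{1}^{(1)} = (4·1.750470 − 1.899955) / 3 = 1.700642
T_{2}^{(1)} = 1.712265 + (1.712265 − 1.750470)/3 = 1.699530
T_{2}^{(2)} = (16·1.699530 − 1.700642) / 15 = 1.699456

1.6995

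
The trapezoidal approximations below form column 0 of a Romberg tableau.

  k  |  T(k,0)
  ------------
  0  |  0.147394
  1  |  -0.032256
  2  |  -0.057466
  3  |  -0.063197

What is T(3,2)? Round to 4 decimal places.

-0.0651

T(2,1) = (4·(-0.057466) − (-0.032256)) / 3 = -0.065869
T(3,1) = -0.063197 + (-0.063197 − (-0.057466))/3 = -0.065107
T(3,2) = (16·(-0.065107) − (-0.065869)) / 15 = -0.065056
(Column j=1 coincides with Simpson's rule on the same nodes.)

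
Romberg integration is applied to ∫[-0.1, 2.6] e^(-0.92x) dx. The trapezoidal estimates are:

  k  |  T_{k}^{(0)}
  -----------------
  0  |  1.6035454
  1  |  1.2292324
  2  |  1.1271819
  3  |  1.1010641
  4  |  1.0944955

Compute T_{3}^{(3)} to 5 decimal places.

1.09230

T_{1}^{(1)} = 1.2292324 + (1.2292324 − 1.6035454)/3 = 1.1044614
T_{2}^{(1)} = 1.1271819 + (1.1271819 − 1.2292324)/3 = 1.0931651
T_{3}^{(1)} = 1.1010641 + (1.1010641 − 1.1271819)/3 = 1.0923582
T_{2}^{(2)} = (16·1.0931651 − 1.1044614) / 15 = 1.0924120
T_{3}^{(2)} = 1.0923582 + (1.0923582 − 1.0931651)/15 = 1.0923044
T_{3}^{(3)} = (64·1.0923044 − 1.0924120) / 63 = 1.0923027
(Column j=1 coincides with Simpson's rule on the same nodes.)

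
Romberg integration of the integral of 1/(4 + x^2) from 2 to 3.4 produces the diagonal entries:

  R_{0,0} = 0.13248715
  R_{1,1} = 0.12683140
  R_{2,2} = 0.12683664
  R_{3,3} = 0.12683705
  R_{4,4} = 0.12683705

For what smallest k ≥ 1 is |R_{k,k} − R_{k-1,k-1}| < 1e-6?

|R_{1,1} − R_{0,0}| = 0.00565575 ≥ 1e-6
|R_{2,2} − R_{1,1}| = 0.00000524 ≥ 1e-6
|R_{3,3} − R_{2,2}| = 0.00000041 < 1e-6

k = 3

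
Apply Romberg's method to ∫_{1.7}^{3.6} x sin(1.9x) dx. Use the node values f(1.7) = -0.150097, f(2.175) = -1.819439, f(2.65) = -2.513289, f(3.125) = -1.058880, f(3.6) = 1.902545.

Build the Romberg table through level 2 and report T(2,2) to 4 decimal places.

T(0,0) (trapezoid, 1 panel, h=1.9000): 1.664826
T(1,0) (trapezoid, 2 panels, h=0.9500): -1.555212
T(2,0) (trapezoid, 4 panels, h=0.4750): -2.144807
T(1,1) = -1.555212 + (-1.555212 − 1.664826)/3 = -2.628558
T(2,1) = -2.144807 + (-2.144807 − (-1.555212))/3 = -2.341339
T(2,2) = -2.341339 + (-2.341339 − (-2.628558))/15 = -2.322191

-2.3222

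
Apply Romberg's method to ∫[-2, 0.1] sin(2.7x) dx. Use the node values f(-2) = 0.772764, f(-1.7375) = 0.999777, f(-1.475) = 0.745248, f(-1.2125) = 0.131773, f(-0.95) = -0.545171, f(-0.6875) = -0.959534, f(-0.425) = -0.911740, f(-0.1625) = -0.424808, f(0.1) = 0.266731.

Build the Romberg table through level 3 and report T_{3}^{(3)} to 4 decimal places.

T_{0}^{(0)} (trapezoid, 1 panel, h=2.1000): 1.091470
T_{1}^{(0)} (trapezoid, 2 panels, h=1.0500): -0.026695
T_{2}^{(0)} (trapezoid, 4 panels, h=0.5250): -0.100756
T_{3}^{(0)} (trapezoid, 8 panels, h=0.2625): -0.116736
T_{1}^{(1)} = -0.026695 + (-0.026695 − 1.091470)/3 = -0.399417
T_{2}^{(1)} = -0.100756 + (-0.100756 − (-0.026695))/3 = -0.125443
T_{3}^{(1)} = -0.116736 + (-0.116736 − (-0.100756))/3 = -0.122063
T_{2}^{(2)} = -0.125443 + (-0.125443 − (-0.399417))/15 = -0.107178
T_{3}^{(2)} = -0.122063 + (-0.122063 − (-0.125443))/15 = -0.121838
T_{3}^{(3)} = -0.121838 + (-0.121838 − (-0.107178))/63 = -0.122071

-0.1221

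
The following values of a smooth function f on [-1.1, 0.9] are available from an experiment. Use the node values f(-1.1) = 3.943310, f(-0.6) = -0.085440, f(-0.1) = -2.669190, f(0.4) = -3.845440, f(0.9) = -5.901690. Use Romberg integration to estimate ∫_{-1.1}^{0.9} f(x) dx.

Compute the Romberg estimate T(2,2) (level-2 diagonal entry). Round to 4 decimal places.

T(0,0) (trapezoid, 1 panel, h=2.0000): -1.958380
T(1,0) (trapezoid, 2 panels, h=1.0000): -3.648380
T(2,0) (trapezoid, 4 panels, h=0.5000): -3.789630
T(1,1) = -3.648380 + (-3.648380 − (-1.958380))/3 = -4.211713
T(2,1) = -3.789630 + (-3.789630 − (-3.648380))/3 = -3.836713
T(2,2) = -3.836713 + (-3.836713 − (-4.211713))/15 = -3.811713

-3.8117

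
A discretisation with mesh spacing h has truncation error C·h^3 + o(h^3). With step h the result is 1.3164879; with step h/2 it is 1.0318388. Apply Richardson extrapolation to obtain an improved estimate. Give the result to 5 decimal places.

Extrapolated value = (8·A(h/2) − A(h)) / (8 − 1)
= (8·1.0318388 − 1.3164879) / 7
= 6.9382225 / 7 = 0.9911746

0.99117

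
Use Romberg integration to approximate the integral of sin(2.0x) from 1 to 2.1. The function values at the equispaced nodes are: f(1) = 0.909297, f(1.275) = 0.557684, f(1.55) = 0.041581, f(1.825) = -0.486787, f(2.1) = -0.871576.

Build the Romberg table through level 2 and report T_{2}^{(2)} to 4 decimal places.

0.0371

T_{0}^{(0)} (trapezoid, 1 panel, h=1.1000): 0.020747
T_{1}^{(0)} (trapezoid, 2 panels, h=0.5500): 0.033243
T_{2}^{(0)} (trapezoid, 4 panels, h=0.2750): 0.036118
T_{1}^{(1)} = 0.033243 + (0.033243 − 0.020747)/3 = 0.037408
T_{2}^{(1)} = 0.036118 + (0.036118 − 0.033243)/3 = 0.037076
T_{2}^{(2)} = 0.037076 + (0.037076 − 0.037408)/15 = 0.037054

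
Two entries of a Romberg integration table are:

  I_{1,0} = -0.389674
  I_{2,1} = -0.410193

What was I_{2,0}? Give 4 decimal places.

From I_{2,1} = (4·I_{2,0} − I_{1,0})/3, solve for I_{2,0}:
4·I_{2,0} = 3·(-0.410193) + (-0.389674) = -1.620253
I_{2,0} = -0.405063

-0.4051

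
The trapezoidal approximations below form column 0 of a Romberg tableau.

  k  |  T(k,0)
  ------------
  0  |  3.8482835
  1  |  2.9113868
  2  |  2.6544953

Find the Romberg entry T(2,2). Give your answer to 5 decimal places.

2.56685

T(1,1) = (4·2.9113868 − 3.8482835) / 3 = 2.5990879
T(2,1) = (4·2.6544953 − 2.9113868) / 3 = 2.5688648
T(2,2) = 2.5688648 + (2.5688648 − 2.5990879)/15 = 2.5668499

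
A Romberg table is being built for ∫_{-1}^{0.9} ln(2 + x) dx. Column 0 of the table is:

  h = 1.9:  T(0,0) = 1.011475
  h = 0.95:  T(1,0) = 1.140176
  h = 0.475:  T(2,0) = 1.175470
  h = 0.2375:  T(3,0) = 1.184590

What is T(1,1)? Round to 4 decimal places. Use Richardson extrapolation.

Richardson extrapolation on the trapezoidal column (denominator 4−1=3):
T(1,1) = 1.140176 + (1.140176 − 1.011475)/3 = 1.183076

1.1831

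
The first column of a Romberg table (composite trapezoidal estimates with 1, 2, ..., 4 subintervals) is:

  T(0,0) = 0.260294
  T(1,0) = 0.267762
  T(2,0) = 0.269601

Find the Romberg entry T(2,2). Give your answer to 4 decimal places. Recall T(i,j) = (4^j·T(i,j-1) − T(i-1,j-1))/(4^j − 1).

0.2702

Richardson extrapolation on the trapezoidal column (denominator 4−1=3):
T(1,1) = (4·0.267762 − 0.260294) / 3 = 0.270251
T(2,1) = 0.269601 + (0.269601 − 0.267762)/3 = 0.270214
T(2,2) = 0.270214 + (0.270214 − 0.270251)/15 = 0.270212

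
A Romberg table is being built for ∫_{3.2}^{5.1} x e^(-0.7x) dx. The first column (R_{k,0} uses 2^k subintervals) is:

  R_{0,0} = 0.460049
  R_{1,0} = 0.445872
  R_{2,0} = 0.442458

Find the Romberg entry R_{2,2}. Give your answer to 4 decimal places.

0.4413

Richardson extrapolation on the trapezoidal column (denominator 4−1=3):
R_{1,1} = 0.445872 + (0.445872 − 0.460049)/3 = 0.441146
R_{2,1} = 0.442458 + (0.442458 − 0.445872)/3 = 0.441320
R_{2,2} = (16·0.441320 − 0.441146) / 15 = 0.441332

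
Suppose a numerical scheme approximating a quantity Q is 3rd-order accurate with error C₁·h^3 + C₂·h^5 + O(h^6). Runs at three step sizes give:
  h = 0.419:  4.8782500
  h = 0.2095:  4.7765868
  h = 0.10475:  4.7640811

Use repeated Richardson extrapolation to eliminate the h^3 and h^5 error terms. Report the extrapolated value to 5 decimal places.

First eliminate the h^3 term (factor 2^3 = 8):
  B₁ = (8·4.7765868 − 4.8782500)/7 = 4.7620635
  B₂ = (8·4.7640811 − 4.7765868)/7 = 4.7622946
Then eliminate the h^5 term (factor 2^5 = 32):
  (32·4.7622946 − 4.7620635)/31 = 4.7623021

4.76230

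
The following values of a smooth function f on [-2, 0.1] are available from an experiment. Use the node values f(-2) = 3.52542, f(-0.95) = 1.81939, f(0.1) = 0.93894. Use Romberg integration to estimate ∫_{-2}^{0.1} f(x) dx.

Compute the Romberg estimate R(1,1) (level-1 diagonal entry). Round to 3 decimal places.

R(0,0) (trapezoid, 1 panel, h=2.1000): 4.68758
R(1,0) (trapezoid, 2 panels, h=1.0500): 4.25415
R(1,1) = 4.25415 + (4.25415 − 4.68758)/3 = 4.10967

4.110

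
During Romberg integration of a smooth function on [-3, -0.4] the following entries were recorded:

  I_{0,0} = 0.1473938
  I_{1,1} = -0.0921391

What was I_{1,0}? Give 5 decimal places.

From I_{1,1} = (4·I_{1,0} − I_{0,0})/3, solve for I_{1,0}:
4·I_{1,0} = 3·(-0.0921391) + 0.1473938 = -0.1290235
I_{1,0} = -0.0322559

-0.03226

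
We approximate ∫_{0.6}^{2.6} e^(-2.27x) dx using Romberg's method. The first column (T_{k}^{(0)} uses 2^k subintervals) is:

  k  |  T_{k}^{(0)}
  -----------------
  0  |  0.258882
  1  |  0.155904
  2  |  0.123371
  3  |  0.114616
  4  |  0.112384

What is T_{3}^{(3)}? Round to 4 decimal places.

0.1116

Richardson extrapolation on the trapezoidal column (denominator 4−1=3):
T_{1}^{(1)} = (4·0.155904 − 0.258882) / 3 = 0.121578
T_{2}^{(1)} = 0.123371 + (0.123371 − 0.155904)/3 = 0.112527
T_{3}^{(1)} = (4·0.114616 − 0.123371) / 3 = 0.111698
T_{2}^{(2)} = 0.112527 + (0.112527 − 0.121578)/15 = 0.111924
T_{3}^{(2)} = 0.111698 + (0.111698 − 0.112527)/15 = 0.111643
T_{3}^{(3)} = 0.111643 + (0.111643 − 0.111924)/63 = 0.111639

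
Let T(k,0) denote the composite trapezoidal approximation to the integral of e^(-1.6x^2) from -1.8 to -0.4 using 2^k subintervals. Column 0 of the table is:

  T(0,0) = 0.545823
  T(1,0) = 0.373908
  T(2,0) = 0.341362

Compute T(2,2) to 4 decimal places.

0.3314

Richardson extrapolation on the trapezoidal column (denominator 4−1=3):
T(1,1) = 0.373908 + (0.373908 − 0.545823)/3 = 0.316603
T(2,1) = 0.341362 + (0.341362 − 0.373908)/3 = 0.330513
T(2,2) = (16·0.330513 − 0.316603) / 15 = 0.331440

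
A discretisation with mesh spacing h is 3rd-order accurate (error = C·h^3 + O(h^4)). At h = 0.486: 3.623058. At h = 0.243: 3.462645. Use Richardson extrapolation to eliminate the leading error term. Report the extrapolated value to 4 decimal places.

Extrapolated value = (8·A(h/2) − A(h)) / (8 − 1)
= (8·3.462645 − 3.623058) / 7
= 24.078102 / 7 = 3.439729

3.4397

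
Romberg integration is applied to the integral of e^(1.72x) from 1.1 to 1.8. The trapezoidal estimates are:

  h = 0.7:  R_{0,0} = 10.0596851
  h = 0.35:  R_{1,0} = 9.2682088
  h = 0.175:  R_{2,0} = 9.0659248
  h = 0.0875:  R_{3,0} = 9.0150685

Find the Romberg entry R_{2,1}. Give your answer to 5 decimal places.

8.99850

Richardson extrapolation on the trapezoidal column (denominator 4−1=3):
R_{2,1} = (4·9.0659248 − 9.2682088) / 3 = 8.9984968
(Column j=1 coincides with Simpson's rule on the same nodes.)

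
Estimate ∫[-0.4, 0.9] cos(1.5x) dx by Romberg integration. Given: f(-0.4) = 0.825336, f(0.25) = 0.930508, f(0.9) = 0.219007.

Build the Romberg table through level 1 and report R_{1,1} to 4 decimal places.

1.0327

R_{0,0} (trapezoid, 1 panel, h=1.3000): 0.678823
R_{1,0} (trapezoid, 2 panels, h=0.6500): 0.944242
R_{1,1} = 0.944242 + (0.944242 − 0.678823)/3 = 1.032715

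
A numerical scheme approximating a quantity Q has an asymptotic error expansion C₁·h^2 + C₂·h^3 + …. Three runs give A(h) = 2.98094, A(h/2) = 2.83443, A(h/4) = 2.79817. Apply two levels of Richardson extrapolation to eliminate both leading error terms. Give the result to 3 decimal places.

2.786

First eliminate the h^2 term (factor 2^2 = 4):
  B₁ = (4·2.83443 − 2.98094)/3 = 2.78559
  B₂ = (4·2.79817 − 2.83443)/3 = 2.78608
Then eliminate the h^3 term (factor 2^3 = 8):
  (8·2.78608 − 2.78559)/7 = 2.78615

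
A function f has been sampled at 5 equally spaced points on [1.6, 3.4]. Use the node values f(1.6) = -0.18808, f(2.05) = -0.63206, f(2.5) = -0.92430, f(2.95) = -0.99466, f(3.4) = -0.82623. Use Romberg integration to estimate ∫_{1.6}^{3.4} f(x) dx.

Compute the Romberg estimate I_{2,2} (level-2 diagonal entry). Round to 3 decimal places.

I_{0,0} (trapezoid, 1 panel, h=1.8000): -0.91288
I_{1,0} (trapezoid, 2 panels, h=0.9000): -1.28831
I_{2,0} (trapezoid, 4 panels, h=0.4500): -1.37618
I_{1,1} = -1.28831 + (-1.28831 − (-0.91288))/3 = -1.41345
I_{2,1} = -1.37618 + (-1.37618 − (-1.28831))/3 = -1.40547
I_{2,2} = -1.40547 + (-1.40547 − (-1.41345))/15 = -1.40494

-1.405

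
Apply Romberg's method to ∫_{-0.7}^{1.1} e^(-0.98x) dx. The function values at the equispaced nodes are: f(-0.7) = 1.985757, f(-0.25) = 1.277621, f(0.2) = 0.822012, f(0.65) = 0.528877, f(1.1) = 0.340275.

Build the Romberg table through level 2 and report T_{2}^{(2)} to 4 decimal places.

1.6791

T_{0}^{(0)} (trapezoid, 1 panel, h=1.8000): 2.093429
T_{1}^{(0)} (trapezoid, 2 panels, h=0.9000): 1.786525
T_{2}^{(0)} (trapezoid, 4 panels, h=0.4500): 1.706187
T_{1}^{(1)} = 1.786525 + (1.786525 − 2.093429)/3 = 1.684224
T_{2}^{(1)} = 1.706187 + (1.706187 − 1.786525)/3 = 1.679408
T_{2}^{(2)} = 1.679408 + (1.679408 − 1.684224)/15 = 1.679087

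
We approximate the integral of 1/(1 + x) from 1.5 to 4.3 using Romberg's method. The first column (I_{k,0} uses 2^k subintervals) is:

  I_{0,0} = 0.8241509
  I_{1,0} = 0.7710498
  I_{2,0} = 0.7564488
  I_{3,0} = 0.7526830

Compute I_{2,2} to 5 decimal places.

0.75146

Richardson extrapolation on the trapezoidal column (denominator 4−1=3):
I_{1,1} = 0.7710498 + (0.7710498 − 0.8241509)/3 = 0.7533494
I_{2,1} = 0.7564488 + (0.7564488 − 0.7710498)/3 = 0.7515818
I_{2,2} = (16·0.7515818 − 0.7533494) / 15 = 0.7514640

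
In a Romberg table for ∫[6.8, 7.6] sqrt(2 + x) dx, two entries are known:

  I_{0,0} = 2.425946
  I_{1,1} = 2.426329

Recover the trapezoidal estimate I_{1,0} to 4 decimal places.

2.4262

From I_{1,1} = (4·I_{1,0} − I_{0,0})/3, solve for I_{1,0}:
4·I_{1,0} = 3·2.426329 + 2.425946 = 9.704933
I_{1,0} = 2.426233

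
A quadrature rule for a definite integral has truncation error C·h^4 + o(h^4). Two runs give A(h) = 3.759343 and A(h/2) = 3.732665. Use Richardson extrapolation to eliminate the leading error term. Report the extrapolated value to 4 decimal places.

3.7309

Extrapolated value = (16·A(h/2) − A(h)) / (16 − 1)
= (16·3.732665 − 3.759343) / 15
= 55.963297 / 15 = 3.730886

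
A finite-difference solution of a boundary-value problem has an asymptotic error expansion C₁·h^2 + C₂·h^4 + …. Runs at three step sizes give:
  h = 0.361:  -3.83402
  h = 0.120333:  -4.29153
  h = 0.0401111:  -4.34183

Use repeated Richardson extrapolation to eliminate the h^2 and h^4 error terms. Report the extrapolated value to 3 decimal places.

First eliminate the h^2 term (factor 3^2 = 9):
  B₁ = (9·(-4.29153) − (-3.83402))/8 = -4.34872
  B₂ = (9·(-4.34183) − (-4.29153))/8 = -4.34812
Then eliminate the h^4 term (factor 3^4 = 81):
  (81·(-4.34812) − (-4.34872))/80 = -4.34811

-4.348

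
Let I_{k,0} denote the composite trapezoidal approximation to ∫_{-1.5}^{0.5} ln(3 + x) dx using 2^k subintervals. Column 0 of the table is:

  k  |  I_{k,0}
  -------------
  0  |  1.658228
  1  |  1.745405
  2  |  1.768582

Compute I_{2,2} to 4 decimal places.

I_{1,1} = (4·1.745405 − 1.658228) / 3 = 1.774464
I_{2,1} = (4·1.768582 − 1.745405) / 3 = 1.776308
I_{2,2} = (16·1.776308 − 1.774464) / 15 = 1.776431

1.7764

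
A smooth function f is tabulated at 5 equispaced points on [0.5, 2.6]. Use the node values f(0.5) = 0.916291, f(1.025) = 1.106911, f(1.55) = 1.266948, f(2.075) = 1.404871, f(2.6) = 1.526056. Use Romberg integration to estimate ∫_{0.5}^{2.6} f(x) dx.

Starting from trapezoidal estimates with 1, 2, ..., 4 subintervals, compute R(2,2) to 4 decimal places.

R(0,0) (trapezoid, 1 panel, h=2.1000): 2.564464
R(1,0) (trapezoid, 2 panels, h=1.0500): 2.612528
R(2,0) (trapezoid, 4 panels, h=0.5250): 2.624949
R(1,1) = 2.612528 + (2.612528 − 2.564464)/3 = 2.628549
R(2,1) = 2.624949 + (2.624949 − 2.612528)/3 = 2.629089
R(2,2) = 2.629089 + (2.629089 − 2.628549)/15 = 2.629125

2.6291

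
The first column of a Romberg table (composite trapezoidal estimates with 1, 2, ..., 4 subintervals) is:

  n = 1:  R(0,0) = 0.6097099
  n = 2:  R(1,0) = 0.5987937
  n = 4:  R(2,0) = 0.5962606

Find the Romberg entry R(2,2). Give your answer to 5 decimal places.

R(1,1) = 0.5987937 + (0.5987937 − 0.6097099)/3 = 0.5951550
R(2,1) = 0.5962606 + (0.5962606 − 0.5987937)/3 = 0.5954162
R(2,2) = 0.5954162 + (0.5954162 − 0.5951550)/15 = 0.5954336
(Column j=1 coincides with Simpson's rule on the same nodes.)

0.59543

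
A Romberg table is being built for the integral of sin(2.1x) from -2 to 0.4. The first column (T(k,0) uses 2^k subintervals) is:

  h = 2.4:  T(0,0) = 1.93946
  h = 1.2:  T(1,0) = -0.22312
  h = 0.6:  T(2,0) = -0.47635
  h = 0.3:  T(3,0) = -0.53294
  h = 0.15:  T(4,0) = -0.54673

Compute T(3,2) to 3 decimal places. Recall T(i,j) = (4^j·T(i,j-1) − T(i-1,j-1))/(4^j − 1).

Richardson extrapolation on the trapezoidal column (denominator 4−1=3):
T(2,1) = (4·(-0.47635) − (-0.22312)) / 3 = -0.56076
T(3,1) = -0.53294 + (-0.53294 − (-0.47635))/3 = -0.55180
T(3,2) = (16·(-0.55180) − (-0.56076)) / 15 = -0.55120

-0.551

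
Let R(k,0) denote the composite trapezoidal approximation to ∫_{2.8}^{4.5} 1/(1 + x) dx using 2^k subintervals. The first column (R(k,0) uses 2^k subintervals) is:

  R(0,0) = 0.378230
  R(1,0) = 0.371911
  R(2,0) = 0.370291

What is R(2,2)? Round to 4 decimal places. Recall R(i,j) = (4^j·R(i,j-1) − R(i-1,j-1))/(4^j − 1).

R(1,1) = (4·0.371911 − 0.378230) / 3 = 0.369805
R(2,1) = (4·0.370291 − 0.371911) / 3 = 0.369751
R(2,2) = 0.369751 + (0.369751 − 0.369805)/15 = 0.369747

0.3697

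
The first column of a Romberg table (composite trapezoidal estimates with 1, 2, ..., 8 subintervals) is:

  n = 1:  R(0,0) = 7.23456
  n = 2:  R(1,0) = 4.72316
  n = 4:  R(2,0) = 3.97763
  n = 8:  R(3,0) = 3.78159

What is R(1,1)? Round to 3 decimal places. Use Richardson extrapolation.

Richardson extrapolation on the trapezoidal column (denominator 4−1=3):
R(1,1) = 4.72316 + (4.72316 − 7.23456)/3 = 3.88603
(Column j=1 coincides with Simpson's rule on the same nodes.)

3.886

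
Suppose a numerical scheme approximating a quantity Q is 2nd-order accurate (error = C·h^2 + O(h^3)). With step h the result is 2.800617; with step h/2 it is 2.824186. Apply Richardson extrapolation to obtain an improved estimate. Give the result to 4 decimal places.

2.8320

The leading error scales as h^2; refining by a factor of 2 reduces it by 2^2 = 4.
Extrapolated value = (4·A(h/2) − A(h)) / (4 − 1)
= (4·2.824186 − 2.800617) / 3
= 8.496127 / 3 = 2.832042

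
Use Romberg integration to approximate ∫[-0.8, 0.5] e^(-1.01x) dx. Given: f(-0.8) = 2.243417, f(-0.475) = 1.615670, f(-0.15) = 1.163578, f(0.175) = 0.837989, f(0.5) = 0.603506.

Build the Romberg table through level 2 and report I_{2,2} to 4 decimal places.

I_{0,0} (trapezoid, 1 panel, h=1.3000): 1.850500
I_{1,0} (trapezoid, 2 panels, h=0.6500): 1.681576
I_{2,0} (trapezoid, 4 panels, h=0.3250): 1.638227
I_{1,1} = 1.681576 + (1.681576 − 1.850500)/3 = 1.625268
I_{2,1} = 1.638227 + (1.638227 − 1.681576)/3 = 1.623777
I_{2,2} = 1.623777 + (1.623777 − 1.625268)/15 = 1.623678

1.6237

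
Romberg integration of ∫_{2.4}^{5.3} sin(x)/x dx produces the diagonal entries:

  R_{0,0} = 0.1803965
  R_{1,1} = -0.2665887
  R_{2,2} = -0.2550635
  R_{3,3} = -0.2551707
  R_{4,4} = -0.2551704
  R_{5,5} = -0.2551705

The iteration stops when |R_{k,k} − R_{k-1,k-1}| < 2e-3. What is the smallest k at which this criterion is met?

k = 3

|R_{1,1} − R_{0,0}| = 0.4469852 ≥ 2e-3
|R_{2,2} − R_{1,1}| = 0.0115252 ≥ 2e-3
|R_{3,3} − R_{2,2}| = 0.0001072 < 2e-3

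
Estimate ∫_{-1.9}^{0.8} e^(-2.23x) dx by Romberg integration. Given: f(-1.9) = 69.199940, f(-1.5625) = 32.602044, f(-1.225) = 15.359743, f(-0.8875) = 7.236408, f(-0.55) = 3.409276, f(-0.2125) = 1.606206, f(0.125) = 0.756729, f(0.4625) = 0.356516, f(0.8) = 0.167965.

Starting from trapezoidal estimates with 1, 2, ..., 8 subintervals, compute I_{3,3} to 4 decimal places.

I_{0,0} (trapezoid, 1 panel, h=2.7000): 93.646672
I_{1,0} (trapezoid, 2 panels, h=1.3500): 51.425858
I_{2,0} (trapezoid, 4 panels, h=0.6750): 36.591548
I_{3,0} (trapezoid, 8 panels, h=0.3375): 32.403670
I_{1,1} = 51.425858 + (51.425858 − 93.646672)/3 = 37.352253
I_{2,1} = 36.591548 + (36.591548 − 51.425858)/3 = 31.646778
I_{3,1} = 32.403670 + (32.403670 − 36.591548)/3 = 31.007711
I_{2,2} = 31.646778 + (31.646778 − 37.352253)/15 = 31.266413
I_{3,2} = 31.007711 + (31.007711 − 31.646778)/15 = 30.965107
I_{3,3} = 30.965107 + (30.965107 − 31.266413)/63 = 30.960324

30.9603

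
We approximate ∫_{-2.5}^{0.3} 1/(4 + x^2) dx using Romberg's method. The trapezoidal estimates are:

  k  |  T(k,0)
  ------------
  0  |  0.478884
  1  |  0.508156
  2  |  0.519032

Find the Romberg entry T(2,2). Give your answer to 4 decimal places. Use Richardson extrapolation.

T(1,1) = 0.508156 + (0.508156 − 0.478884)/3 = 0.517913
T(2,1) = (4·0.519032 − 0.508156) / 3 = 0.522657
T(2,2) = 0.522657 + (0.522657 − 0.517913)/15 = 0.522973

0.5230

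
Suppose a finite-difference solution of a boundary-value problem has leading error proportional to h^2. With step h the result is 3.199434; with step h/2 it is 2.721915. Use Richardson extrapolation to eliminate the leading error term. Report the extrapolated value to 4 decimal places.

Extrapolated value = (4·A(h/2) − A(h)) / (4 − 1)
= (4·2.721915 − 3.199434) / 3
= 7.688226 / 3 = 2.562742

2.5627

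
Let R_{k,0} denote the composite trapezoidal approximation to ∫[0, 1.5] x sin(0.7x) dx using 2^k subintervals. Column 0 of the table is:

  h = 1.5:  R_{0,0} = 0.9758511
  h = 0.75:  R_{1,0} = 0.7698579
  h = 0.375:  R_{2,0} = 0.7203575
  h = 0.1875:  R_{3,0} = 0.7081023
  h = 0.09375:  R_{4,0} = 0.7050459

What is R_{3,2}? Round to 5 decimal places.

Richardson extrapolation on the trapezoidal column (denominator 4−1=3):
R_{2,1} = 0.7203575 + (0.7203575 − 0.7698579)/3 = 0.7038574
R_{3,1} = 0.7081023 + (0.7081023 − 0.7203575)/3 = 0.7040172
R_{3,2} = 0.7040172 + (0.7040172 − 0.7038574)/15 = 0.7040279
(Column j=1 coincides with Simpson's rule on the same nodes.)

0.70403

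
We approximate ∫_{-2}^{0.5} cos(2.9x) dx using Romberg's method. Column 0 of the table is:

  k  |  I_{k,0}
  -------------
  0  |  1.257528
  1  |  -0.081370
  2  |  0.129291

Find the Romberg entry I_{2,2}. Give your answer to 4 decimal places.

I_{1,1} = (4·(-0.081370) − 1.257528) / 3 = -0.527669
I_{2,1} = (4·0.129291 − (-0.081370)) / 3 = 0.199511
I_{2,2} = 0.199511 + (0.199511 − (-0.527669))/15 = 0.247990

0.2480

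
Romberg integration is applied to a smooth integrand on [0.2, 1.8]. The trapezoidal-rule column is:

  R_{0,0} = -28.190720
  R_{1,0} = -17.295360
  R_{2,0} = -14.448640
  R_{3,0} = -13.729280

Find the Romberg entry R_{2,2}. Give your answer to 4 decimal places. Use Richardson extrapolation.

Richardson extrapolation on the trapezoidal column (denominator 4−1=3):
R_{1,1} = -17.295360 + (-17.295360 − (-28.190720))/3 = -13.663573
R_{2,1} = -14.448640 + (-14.448640 − (-17.295360))/3 = -13.499733
R_{2,2} = (16·(-13.499733) − (-13.663573)) / 15 = -13.488810
(Column j=1 coincides with Simpson's rule on the same nodes.)

-13.4888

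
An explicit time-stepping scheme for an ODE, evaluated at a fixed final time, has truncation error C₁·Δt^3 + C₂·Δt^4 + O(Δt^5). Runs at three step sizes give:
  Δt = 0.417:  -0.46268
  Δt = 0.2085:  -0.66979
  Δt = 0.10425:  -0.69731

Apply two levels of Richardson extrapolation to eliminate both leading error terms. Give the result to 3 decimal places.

-0.701

First eliminate the Δt^3 term (factor 2^3 = 8):
  B₁ = (8·(-0.66979) − (-0.46268))/7 = -0.69938
  B₂ = (8·(-0.69731) − (-0.66979))/7 = -0.70124
Then eliminate the Δt^4 term (factor 2^4 = 16):
  (16·(-0.70124) − (-0.69938))/15 = -0.70136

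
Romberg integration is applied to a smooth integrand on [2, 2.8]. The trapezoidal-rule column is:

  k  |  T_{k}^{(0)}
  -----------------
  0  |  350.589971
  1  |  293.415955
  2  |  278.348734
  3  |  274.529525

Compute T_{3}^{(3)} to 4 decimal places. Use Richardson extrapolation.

Richardson extrapolation on the trapezoidal column (denominator 4−1=3):
T_{1}^{(1)} = (4·293.415955 − 350.589971) / 3 = 274.357950
T_{2}^{(1)} = 278.348734 + (278.348734 − 293.415955)/3 = 273.326327
T_{3}^{(1)} = 274.529525 + (274.529525 − 278.348734)/3 = 273.256455
T_{2}^{(2)} = 273.326327 + (273.326327 − 274.357950)/15 = 273.257552
T_{3}^{(2)} = 273.256455 + (273.256455 − 273.326327)/15 = 273.251797
T_{3}^{(3)} = 273.251797 + (273.251797 − 273.257552)/63 = 273.251706
(Column j=1 coincides with Simpson's rule on the same nodes.)

273.2517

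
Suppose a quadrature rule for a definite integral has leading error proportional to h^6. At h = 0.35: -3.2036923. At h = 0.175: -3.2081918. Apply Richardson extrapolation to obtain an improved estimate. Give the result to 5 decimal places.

The leading error scales as h^6; refining by a factor of 2 reduces it by 2^6 = 64.
Extrapolated value = (64·A(h/2) − A(h)) / (64 − 1)
= (64·(-3.2081918) − (-3.2036923)) / 63
= -202.1205829 / 63 = -3.2082632

-3.20826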